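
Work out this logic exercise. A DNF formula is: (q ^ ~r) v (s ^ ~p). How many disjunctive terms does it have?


A DNF formula is a disjunction of terms (conjunctions).
Terms are separated by v.
Counting the disjuncts: 2 terms.

2


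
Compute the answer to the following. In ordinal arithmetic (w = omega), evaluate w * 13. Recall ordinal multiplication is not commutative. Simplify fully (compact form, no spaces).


Compute w * 13.
Ordinal * is associative and left-distributive over +, but NOT commutative; for finite n>1, n*w = w but w*n stays w*n.
w * 13 means 13 copies of w concatenated: w*13.
Result = w*13

w*13


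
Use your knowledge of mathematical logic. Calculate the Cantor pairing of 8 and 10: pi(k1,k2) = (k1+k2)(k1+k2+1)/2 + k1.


k1 + k2 = 18
(k1+k2)(k1+k2+1)/2 = 18 * 19 / 2 = 171
pi = 171 + 8 = 179

179


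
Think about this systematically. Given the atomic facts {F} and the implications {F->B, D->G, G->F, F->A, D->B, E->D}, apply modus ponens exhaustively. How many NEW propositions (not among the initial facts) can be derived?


Initial facts: {F}
Apply modus ponens to closure:
  F and F->B  =>  B
  F and F->A  =>  A
Final known: {A, B, F}
New propositions: {A, B}
Count = 2

2


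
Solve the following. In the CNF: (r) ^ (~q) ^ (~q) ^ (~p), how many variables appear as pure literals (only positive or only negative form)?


Check each variable for pure literal status:
p: pure negative
q: pure negative
r: pure positive
Pure literal count = 3

3


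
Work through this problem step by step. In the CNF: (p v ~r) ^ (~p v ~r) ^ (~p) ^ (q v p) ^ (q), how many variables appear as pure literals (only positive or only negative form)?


Check each variable for pure literal status:
p: mixed (not pure)
q: pure positive
r: pure negative
Pure literal count = 2

2


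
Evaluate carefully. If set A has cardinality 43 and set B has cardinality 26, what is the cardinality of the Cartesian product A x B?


The Cartesian product A x B contains all ordered pairs (a, b).
|A x B| = |A| * |B| = 43 * 26 = 1118

1118


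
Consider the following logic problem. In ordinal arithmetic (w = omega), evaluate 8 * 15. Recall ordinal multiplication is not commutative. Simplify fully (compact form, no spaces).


Compute 8 * 15.
Ordinal * is associative and left-distributive over +, but NOT commutative; for finite n>1, n*w = w but w*n stays w*n.
Both finite; ordinal * agrees with natural *: 8 * 15 = 120.
Result = 120

120


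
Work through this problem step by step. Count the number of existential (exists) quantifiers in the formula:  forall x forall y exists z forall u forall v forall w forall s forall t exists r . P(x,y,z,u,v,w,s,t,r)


Quantifier prefix: forall x forall y exists z forall u forall v forall w forall s forall t exists r
Mark each quantifier type:
  U U E U U U U U E
Universal count = 7, Existential count = 2
Asked for existential (exists) quantifiers: 2

2


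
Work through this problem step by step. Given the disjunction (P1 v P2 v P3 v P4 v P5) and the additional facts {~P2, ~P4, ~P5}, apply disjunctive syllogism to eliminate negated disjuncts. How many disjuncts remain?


Original disjuncts (5): P1, P2, P3, P4, P5
Negated (eliminate): ~P2, ~P4, ~P5
Remaining disjuncts: P1, P3
Count = 5 - 3 = 2

2


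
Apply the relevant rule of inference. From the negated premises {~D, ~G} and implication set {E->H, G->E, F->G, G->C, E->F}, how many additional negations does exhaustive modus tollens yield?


Initial negated facts: {~D, ~G}
Apply modus tollens to closure:
  ~G and F->G  =>  ~F
  ~F and E->F  =>  ~E
Final negated: {~D, ~E, ~F, ~G}
New negations: {~E, ~F}
Count = 2

2


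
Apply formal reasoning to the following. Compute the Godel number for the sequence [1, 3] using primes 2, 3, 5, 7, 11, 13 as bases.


Encode each element as an exponent of the corresponding prime:
  2^1 = 2
  3^3 = 27
Product = 2 * 27 = 54

54


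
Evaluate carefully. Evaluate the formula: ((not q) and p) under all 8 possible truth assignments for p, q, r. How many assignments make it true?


Check all 8 assignments:
p=0, q=0, r=0: 0
p=0, q=0, r=1: 0
p=0, q=1, r=0: 0
p=0, q=1, r=1: 0
p=1, q=0, r=0: 1
p=1, q=0, r=1: 1
p=1, q=1, r=0: 0
p=1, q=1, r=1: 0
Count of True = 2

2


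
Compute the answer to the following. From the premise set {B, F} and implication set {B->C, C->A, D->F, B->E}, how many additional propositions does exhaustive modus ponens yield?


Initial facts: {B, F}
Apply modus ponens to closure:
  B and B->C  =>  C
  C and C->A  =>  A
  B and B->E  =>  E
Final known: {A, B, C, E, F}
New propositions: {A, C, E}
Count = 3

3


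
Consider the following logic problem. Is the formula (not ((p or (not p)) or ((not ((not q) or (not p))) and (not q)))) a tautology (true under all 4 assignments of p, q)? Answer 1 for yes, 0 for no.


Check all 4 assignments:
p=0, q=0: 0
p=0, q=1: 0
p=1, q=0: 0
p=1, q=1: 0
Satisfying count = 0/4.
Tautology iff count = 4: no.

0


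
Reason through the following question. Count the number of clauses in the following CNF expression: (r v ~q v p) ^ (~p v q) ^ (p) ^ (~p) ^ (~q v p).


A CNF formula is a conjunction of clauses.
Clauses are separated by ^.
Counting the conjuncts: 5 clauses.

5


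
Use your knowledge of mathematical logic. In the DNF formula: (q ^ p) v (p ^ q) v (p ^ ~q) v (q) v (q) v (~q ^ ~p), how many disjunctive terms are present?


A DNF formula is a disjunction of terms (conjunctions).
Terms are separated by v.
Counting the disjuncts: 6 terms.

6


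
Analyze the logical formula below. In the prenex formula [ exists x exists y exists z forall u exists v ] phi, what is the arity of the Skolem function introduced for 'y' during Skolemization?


Quantifier prefix: exists x exists y exists z forall u exists v
'y' is existentially quantified at position 2.
No universal quantifiers precede it.
Skolem function arity = 0 (a Skolem constant)

0


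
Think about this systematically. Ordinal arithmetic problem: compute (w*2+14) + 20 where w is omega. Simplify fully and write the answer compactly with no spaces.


Compute (w*2+14) + 20.
Ordinal + is associative but NOT commutative; for finite n>0, n + w = w but w + n stays w+n.
By associativity: (w*2+14) + 20 = w*2 + (14+20) = w*2+34.
Result = w*2+34

w*2+34


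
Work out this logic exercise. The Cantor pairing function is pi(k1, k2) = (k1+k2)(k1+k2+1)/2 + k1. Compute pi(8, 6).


k1 + k2 = 14
(k1+k2)(k1+k2+1)/2 = 14 * 15 / 2 = 105
pi = 105 + 8 = 113

113


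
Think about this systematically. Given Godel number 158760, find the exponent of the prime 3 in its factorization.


Factorize 158760 by dividing by 3 repeatedly.
Division steps: 3 divides 158760 exactly 4 time(s).
Exponent of 3 = 4

4


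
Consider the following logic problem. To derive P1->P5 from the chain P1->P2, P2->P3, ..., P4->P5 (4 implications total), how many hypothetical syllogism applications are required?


With 4 implications in a chain connecting 5 propositions:
P1->P2, P2->P3, ..., P4->P5
Steps needed = (number of implications) - 1 = 4 - 1 = 3

3


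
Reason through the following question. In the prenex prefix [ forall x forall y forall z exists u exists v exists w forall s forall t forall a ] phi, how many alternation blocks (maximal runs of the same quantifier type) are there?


Quantifier-type sequence: A A A E E E A A A  (A=forall, E=exists)
Group into maximal same-type runs:
  Ax3 | Ex3 | Ax3
Number of blocks = 3

3


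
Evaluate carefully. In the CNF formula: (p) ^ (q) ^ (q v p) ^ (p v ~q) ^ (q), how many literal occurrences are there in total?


Counting literals in each clause:
Clause 1: 1 literal(s)
Clause 2: 1 literal(s)
Clause 3: 2 literal(s)
Clause 4: 2 literal(s)
Clause 5: 1 literal(s)
Total = 7

7


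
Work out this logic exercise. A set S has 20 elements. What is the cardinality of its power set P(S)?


The power set of a set with n elements has 2^n elements.
|P(S)| = 2^20 = 1048576

1048576


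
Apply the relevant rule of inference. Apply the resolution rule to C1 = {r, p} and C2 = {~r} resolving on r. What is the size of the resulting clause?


Remove r from C1 and ~r from C2.
C1 remainder: {p}
C2 remainder: {}
Union (resolvent): {p}
Resolvent has 1 literal(s).

1


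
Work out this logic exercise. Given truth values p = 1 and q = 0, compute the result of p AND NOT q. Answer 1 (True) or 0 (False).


p = 1, q = 0
Operation: p AND NOT q
Evaluate: 1 AND NOT 0 = 1

1


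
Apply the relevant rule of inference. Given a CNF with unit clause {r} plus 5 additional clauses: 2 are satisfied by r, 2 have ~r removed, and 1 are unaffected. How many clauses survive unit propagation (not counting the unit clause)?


Satisfied (removed): 2
Shortened (remain): 2
Unchanged (remain): 1
Remaining = 2 + 1 = 3

3


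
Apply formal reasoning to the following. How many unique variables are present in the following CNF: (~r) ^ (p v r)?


Identify each variable that appears in the formula.
Variables found: p, r
Count = 2

2


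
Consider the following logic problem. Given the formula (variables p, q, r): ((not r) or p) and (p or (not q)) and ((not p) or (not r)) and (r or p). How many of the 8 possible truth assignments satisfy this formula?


Evaluate all 8 assignments for p, q, r:
p=0, q=0, r=0: 0
p=0, q=0, r=1: 0
p=0, q=1, r=0: 0
p=0, q=1, r=1: 0
p=1, q=0, r=0: 1
p=1, q=0, r=1: 0
p=1, q=1, r=0: 1
p=1, q=1, r=1: 0
Satisfying count = 2

2


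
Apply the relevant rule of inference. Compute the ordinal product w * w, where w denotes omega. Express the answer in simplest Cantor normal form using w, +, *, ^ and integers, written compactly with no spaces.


Compute w * w.
Ordinal * is associative and left-distributive over +, but NOT commutative; for finite n>1, n*w = w but w*n stays w*n.
w * w = w^2 by definition.
Result = w^2

w^2


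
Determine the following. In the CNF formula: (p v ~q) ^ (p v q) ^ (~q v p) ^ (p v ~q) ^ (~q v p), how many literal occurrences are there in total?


Counting literals in each clause:
Clause 1: 2 literal(s)
Clause 2: 2 literal(s)
Clause 3: 2 literal(s)
Clause 4: 2 literal(s)
Clause 5: 2 literal(s)
Total = 10

10


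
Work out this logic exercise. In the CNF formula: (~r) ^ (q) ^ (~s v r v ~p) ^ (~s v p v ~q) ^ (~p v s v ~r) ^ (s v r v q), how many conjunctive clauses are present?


A CNF formula is a conjunction of clauses.
Clauses are separated by ^.
Counting the conjuncts: 6 clauses.

6


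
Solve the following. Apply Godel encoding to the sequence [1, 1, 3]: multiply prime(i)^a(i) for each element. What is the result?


Encode each element as an exponent of the corresponding prime:
  2^1 = 2
  3^1 = 3
  5^3 = 125
Product = 2 * 3 * 125 = 750

750


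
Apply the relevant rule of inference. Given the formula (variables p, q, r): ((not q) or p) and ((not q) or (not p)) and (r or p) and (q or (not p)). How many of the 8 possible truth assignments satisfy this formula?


Evaluate all 8 assignments for p, q, r:
p=0, q=0, r=0: 0
p=0, q=0, r=1: 1
p=0, q=1, r=0: 0
p=0, q=1, r=1: 0
p=1, q=0, r=0: 0
p=1, q=0, r=1: 0
p=1, q=1, r=0: 0
p=1, q=1, r=1: 0
Satisfying count = 1

1


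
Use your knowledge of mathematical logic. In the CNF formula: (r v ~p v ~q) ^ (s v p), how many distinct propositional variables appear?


Identify each variable that appears in the formula.
Variables found: p, q, r, s
Count = 4

4


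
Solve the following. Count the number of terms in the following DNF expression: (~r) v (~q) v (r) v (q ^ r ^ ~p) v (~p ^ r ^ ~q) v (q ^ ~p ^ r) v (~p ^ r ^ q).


A DNF formula is a disjunction of terms (conjunctions).
Terms are separated by v.
Counting the disjuncts: 7 terms.

7


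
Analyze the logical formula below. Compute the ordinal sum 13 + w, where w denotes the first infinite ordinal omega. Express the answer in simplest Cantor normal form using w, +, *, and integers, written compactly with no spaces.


Compute 13 + w.
Ordinal + is associative but NOT commutative; for finite n>0, n + w = w but w + n stays w+n.
Any finite left addend is absorbed by w on the right: 13 + w = w.
Result = w

w


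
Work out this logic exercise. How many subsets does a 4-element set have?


The power set of a set with n elements has 2^n elements.
|P(S)| = 2^4 = 16

16


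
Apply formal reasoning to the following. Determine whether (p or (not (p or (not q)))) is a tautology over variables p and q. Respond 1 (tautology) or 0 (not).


Check all 4 assignments:
p=0, q=0: 0
p=0, q=1: 1
p=1, q=0: 1
p=1, q=1: 1
Satisfying count = 3/4.
Tautology iff count = 4: no.

0


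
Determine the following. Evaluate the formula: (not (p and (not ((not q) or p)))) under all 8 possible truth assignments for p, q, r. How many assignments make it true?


Check all 8 assignments:
p=0, q=0, r=0: 1
p=0, q=0, r=1: 1
p=0, q=1, r=0: 1
p=0, q=1, r=1: 1
p=1, q=0, r=0: 1
p=1, q=0, r=1: 1
p=1, q=1, r=0: 1
p=1, q=1, r=1: 1
Count of True = 8

8


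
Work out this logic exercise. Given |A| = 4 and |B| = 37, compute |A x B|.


The Cartesian product A x B contains all ordered pairs (a, b).
|A x B| = |A| * |B| = 4 * 37 = 148

148


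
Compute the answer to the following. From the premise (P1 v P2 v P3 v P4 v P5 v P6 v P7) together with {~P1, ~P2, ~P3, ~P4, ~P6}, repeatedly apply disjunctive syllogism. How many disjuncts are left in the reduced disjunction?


Original disjuncts (7): P1, P2, P3, P4, P5, P6, P7
Negated (eliminate): ~P1, ~P2, ~P3, ~P4, ~P6
Remaining disjuncts: P5, P7
Count = 7 - 5 = 2

2


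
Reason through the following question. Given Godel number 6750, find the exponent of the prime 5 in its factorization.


Factorize 6750 by dividing by 5 repeatedly.
Division steps: 5 divides 6750 exactly 3 time(s).
Exponent of 5 = 3

3


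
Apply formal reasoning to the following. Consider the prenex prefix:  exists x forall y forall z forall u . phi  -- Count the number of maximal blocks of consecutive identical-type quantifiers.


Quantifier-type sequence: E A A A  (A=forall, E=exists)
Group into maximal same-type runs:
  Ex1 | Ax3
Number of blocks = 2

2


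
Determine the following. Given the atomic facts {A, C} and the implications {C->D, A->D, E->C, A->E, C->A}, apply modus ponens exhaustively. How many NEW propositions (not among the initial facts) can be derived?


Initial facts: {A, C}
Apply modus ponens to closure:
  C and C->D  =>  D
  A and A->E  =>  E
Final known: {A, C, D, E}
New propositions: {D, E}
Count = 2

2


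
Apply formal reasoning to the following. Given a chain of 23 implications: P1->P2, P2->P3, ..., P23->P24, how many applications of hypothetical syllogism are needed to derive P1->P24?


With 23 implications in a chain connecting 24 propositions:
P1->P2, P2->P3, ..., P23->P24
Steps needed = (number of implications) - 1 = 23 - 1 = 22

22


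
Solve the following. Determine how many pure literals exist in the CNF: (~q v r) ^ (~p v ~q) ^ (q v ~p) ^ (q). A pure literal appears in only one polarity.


Check each variable for pure literal status:
p: pure negative
q: mixed (not pure)
r: pure positive
Pure literal count = 2

2


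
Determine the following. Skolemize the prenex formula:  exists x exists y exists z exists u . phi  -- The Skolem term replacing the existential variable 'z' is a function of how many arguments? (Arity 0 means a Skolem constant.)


Quantifier prefix: exists x exists y exists z exists u
'z' is existentially quantified at position 3.
No universal quantifiers precede it.
Skolem function arity = 0 (a Skolem constant)

0


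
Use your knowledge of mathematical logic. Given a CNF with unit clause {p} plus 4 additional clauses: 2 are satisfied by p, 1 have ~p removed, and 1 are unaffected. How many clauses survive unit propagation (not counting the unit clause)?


Satisfied (removed): 2
Shortened (remain): 1
Unchanged (remain): 1
Remaining = 1 + 1 = 2

2


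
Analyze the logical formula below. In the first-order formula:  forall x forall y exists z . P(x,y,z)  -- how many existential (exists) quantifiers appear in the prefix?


Quantifier prefix: forall x forall y exists z
Mark each quantifier type:
  U U E
Universal count = 2, Existential count = 1
Asked for existential (exists) quantifiers: 1

1


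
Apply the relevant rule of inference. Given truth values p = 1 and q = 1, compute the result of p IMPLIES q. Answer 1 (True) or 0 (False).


p = 1, q = 1
Operation: p IMPLIES q
Evaluate: 1 IMPLIES 1 = 1

1


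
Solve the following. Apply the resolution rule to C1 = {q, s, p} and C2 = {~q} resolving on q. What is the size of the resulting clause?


Remove q from C1 and ~q from C2.
C1 remainder: {s, p}
C2 remainder: {}
Union (resolvent): {p, s}
Resolvent has 2 literal(s).

2


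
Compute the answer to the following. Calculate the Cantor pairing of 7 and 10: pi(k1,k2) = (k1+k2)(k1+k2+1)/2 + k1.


k1 + k2 = 17
(k1+k2)(k1+k2+1)/2 = 17 * 18 / 2 = 153
pi = 153 + 7 = 160

160


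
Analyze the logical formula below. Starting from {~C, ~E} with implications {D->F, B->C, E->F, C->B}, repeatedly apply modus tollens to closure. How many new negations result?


Initial negated facts: {~C, ~E}
Apply modus tollens to closure:
  ~C and B->C  =>  ~B
Final negated: {~B, ~C, ~E}
New negations: {~B}
Count = 1

1


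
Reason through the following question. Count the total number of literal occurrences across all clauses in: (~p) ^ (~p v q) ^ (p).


Counting literals in each clause:
Clause 1: 1 literal(s)
Clause 2: 2 literal(s)
Clause 3: 1 literal(s)
Total = 4

4


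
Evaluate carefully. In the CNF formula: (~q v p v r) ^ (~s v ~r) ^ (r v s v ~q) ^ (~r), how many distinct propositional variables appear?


Identify each variable that appears in the formula.
Variables found: p, q, r, s
Count = 4

4


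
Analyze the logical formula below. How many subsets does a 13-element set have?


The power set of a set with n elements has 2^n elements.
|P(S)| = 2^13 = 8192

8192


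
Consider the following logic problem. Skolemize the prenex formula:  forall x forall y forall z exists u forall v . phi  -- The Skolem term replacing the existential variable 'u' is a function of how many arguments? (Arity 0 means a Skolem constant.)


Quantifier prefix: forall x forall y forall z exists u forall v
'u' is existentially quantified at position 4.
Universal variables preceding it: x, y, z
Skolem function arity = 3

3


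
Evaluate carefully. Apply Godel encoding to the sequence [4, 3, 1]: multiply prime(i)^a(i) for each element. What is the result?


Encode each element as an exponent of the corresponding prime:
  2^4 = 16
  3^3 = 27
  5^1 = 5
Product = 16 * 27 * 5 = 2160

2160


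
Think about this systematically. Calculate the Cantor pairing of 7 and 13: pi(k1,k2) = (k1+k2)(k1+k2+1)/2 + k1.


k1 + k2 = 20
(k1+k2)(k1+k2+1)/2 = 20 * 21 / 2 = 210
pi = 210 + 7 = 217

217


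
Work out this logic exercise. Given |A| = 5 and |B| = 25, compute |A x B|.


The Cartesian product A x B contains all ordered pairs (a, b).
|A x B| = |A| * |B| = 5 * 25 = 125

125


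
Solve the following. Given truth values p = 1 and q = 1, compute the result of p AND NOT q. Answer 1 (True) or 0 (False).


p = 1, q = 1
Operation: p AND NOT q
Evaluate: 1 AND NOT 1 = 0

0


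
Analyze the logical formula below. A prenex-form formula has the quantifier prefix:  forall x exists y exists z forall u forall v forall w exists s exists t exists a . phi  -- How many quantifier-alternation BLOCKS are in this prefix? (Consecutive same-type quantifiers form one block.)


Quantifier-type sequence: A E E A A A E E E  (A=forall, E=exists)
Group into maximal same-type runs:
  Ax1 | Ex2 | Ax3 | Ex3
Number of blocks = 4

4


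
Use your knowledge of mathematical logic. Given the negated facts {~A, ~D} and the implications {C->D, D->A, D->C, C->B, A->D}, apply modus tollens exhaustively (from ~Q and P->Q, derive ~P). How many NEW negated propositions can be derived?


Initial negated facts: {~A, ~D}
Apply modus tollens to closure:
  ~D and C->D  =>  ~C
Final negated: {~A, ~C, ~D}
New negations: {~C}
Count = 1

1


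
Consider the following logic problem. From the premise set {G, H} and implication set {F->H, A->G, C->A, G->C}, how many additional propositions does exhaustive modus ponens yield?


Initial facts: {G, H}
Apply modus ponens to closure:
  G and G->C  =>  C
  C and C->A  =>  A
Final known: {A, C, G, H}
New propositions: {A, C}
Count = 2

2


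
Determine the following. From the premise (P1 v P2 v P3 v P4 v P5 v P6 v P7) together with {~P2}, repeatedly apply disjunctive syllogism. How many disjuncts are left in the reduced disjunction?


Original disjuncts (7): P1, P2, P3, P4, P5, P6, P7
Negated (eliminate): ~P2
Remaining disjuncts: P1, P3, P4, P5, P6, P7
Count = 7 - 1 = 6

6


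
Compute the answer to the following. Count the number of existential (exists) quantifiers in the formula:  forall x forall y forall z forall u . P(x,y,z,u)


Quantifier prefix: forall x forall y forall z forall u
Mark each quantifier type:
  U U U U
Universal count = 4, Existential count = 0
Asked for existential (exists) quantifiers: 0

0


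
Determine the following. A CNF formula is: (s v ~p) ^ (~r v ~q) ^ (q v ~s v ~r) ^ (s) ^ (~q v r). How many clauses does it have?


A CNF formula is a conjunction of clauses.
Clauses are separated by ^.
Counting the conjuncts: 5 clauses.

5


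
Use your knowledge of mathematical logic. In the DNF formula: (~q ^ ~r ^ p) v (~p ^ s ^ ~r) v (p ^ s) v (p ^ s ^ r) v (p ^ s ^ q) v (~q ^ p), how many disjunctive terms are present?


A DNF formula is a disjunction of terms (conjunctions).
Terms are separated by v.
Counting the disjuncts: 6 terms.

6


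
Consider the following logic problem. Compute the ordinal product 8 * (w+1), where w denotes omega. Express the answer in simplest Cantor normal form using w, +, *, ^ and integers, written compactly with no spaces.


Compute 8 * (w+1).
Ordinal * is associative and left-distributive over +, but NOT commutative; for finite n>1, n*w = w but w*n stays w*n.
By left-distributivity: 8 * (w+1) = 8*w + 8*1 = w + 8 = w+8.
Result = w+8

w+8


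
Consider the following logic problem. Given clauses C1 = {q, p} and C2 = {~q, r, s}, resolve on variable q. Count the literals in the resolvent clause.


Remove q from C1 and ~q from C2.
C1 remainder: {p}
C2 remainder: {r, s}
Union (resolvent): {p, r, s}
Resolvent has 3 literal(s).

3


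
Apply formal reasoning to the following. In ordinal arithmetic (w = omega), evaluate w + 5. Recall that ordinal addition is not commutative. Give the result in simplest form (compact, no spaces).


Compute w + 5.
Ordinal + is associative but NOT commutative; for finite n>0, n + w = w but w + n stays w+n.
w + 5 is already in normal form (a successor ordinal beyond w).
Result = w+5

w+5


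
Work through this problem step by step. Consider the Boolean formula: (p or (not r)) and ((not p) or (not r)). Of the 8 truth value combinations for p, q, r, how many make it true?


Evaluate all 8 assignments for p, q, r:
p=0, q=0, r=0: 1
p=0, q=0, r=1: 0
p=0, q=1, r=0: 1
p=0, q=1, r=1: 0
p=1, q=0, r=0: 1
p=1, q=0, r=1: 0
p=1, q=1, r=0: 1
p=1, q=1, r=1: 0
Satisfying count = 4

4


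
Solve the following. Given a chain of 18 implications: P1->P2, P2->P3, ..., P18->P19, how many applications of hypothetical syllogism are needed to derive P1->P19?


With 18 implications in a chain connecting 19 propositions:
P1->P2, P2->P3, ..., P18->P19
Steps needed = (number of implications) - 1 = 18 - 1 = 17

17


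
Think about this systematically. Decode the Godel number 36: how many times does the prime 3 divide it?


Factorize 36 by dividing by 3 repeatedly.
Division steps: 3 divides 36 exactly 2 time(s).
Exponent of 3 = 2

2


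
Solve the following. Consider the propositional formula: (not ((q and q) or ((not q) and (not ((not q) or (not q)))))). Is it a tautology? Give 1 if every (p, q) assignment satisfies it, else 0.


Check all 4 assignments:
p=0, q=0: 1
p=0, q=1: 0
p=1, q=0: 1
p=1, q=1: 0
Satisfying count = 2/4.
Tautology iff count = 4: no.

0


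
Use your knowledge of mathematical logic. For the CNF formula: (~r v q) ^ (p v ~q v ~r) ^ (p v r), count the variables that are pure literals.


Check each variable for pure literal status:
p: pure positive
q: mixed (not pure)
r: mixed (not pure)
Pure literal count = 1

1


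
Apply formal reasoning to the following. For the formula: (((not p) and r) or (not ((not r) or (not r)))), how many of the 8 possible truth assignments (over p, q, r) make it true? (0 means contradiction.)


Check all 8 assignments:
p=0, q=0, r=0: 0
p=0, q=0, r=1: 1
p=0, q=1, r=0: 0
p=0, q=1, r=1: 1
p=1, q=0, r=0: 0
p=1, q=0, r=1: 1
p=1, q=1, r=0: 0
p=1, q=1, r=1: 1
Count of True = 4

4


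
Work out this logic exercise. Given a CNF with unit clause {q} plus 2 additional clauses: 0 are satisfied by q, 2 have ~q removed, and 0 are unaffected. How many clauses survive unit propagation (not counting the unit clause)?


Satisfied (removed): 0
Shortened (remain): 2
Unchanged (remain): 0
Remaining = 2 + 0 = 2

2


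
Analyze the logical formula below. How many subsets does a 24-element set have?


The power set of a set with n elements has 2^n elements.
|P(S)| = 2^24 = 16777216

16777216


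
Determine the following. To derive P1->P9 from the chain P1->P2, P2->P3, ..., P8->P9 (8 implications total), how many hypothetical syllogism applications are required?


With 8 implications in a chain connecting 9 propositions:
P1->P2, P2->P3, ..., P8->P9
Steps needed = (number of implications) - 1 = 8 - 1 = 7

7


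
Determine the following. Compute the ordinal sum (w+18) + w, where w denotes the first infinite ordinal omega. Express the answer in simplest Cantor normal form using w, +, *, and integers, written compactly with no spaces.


Compute (w+18) + w.
Ordinal + is associative but NOT commutative; for finite n>0, n + w = w but w + n stays w+n.
(w+18) + w = w + (18+w) = w + w = w*2 (the finite tail 18 is absorbed by the right w).
Result = w*2

w*2


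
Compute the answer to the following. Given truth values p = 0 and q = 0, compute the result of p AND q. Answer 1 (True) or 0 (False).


p = 0, q = 0
Operation: p AND q
Evaluate: 0 AND 0 = 0

0


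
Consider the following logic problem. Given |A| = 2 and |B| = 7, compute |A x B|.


The Cartesian product A x B contains all ordered pairs (a, b).
|A x B| = |A| * |B| = 2 * 7 = 14

14


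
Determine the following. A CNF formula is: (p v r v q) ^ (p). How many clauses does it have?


A CNF formula is a conjunction of clauses.
Clauses are separated by ^.
Counting the conjuncts: 2 clauses.

2


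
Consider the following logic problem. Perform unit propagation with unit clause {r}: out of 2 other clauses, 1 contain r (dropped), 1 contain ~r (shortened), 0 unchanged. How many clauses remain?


Satisfied (removed): 1
Shortened (remain): 1
Unchanged (remain): 0
Remaining = 1 + 0 = 1

1


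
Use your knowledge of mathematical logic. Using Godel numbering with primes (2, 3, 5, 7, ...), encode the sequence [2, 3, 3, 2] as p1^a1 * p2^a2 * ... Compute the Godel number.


Encode each element as an exponent of the corresponding prime:
  2^2 = 4
  3^3 = 27
  5^3 = 125
  7^2 = 49
Product = 4 * 27 * 125 * 49 = 661500

661500


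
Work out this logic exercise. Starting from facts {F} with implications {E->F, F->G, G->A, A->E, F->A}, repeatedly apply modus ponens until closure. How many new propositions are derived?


Initial facts: {F}
Apply modus ponens to closure:
  F and F->G  =>  G
  G and G->A  =>  A
  A and A->E  =>  E
Final known: {A, E, F, G}
New propositions: {A, E, G}
Count = 3

3


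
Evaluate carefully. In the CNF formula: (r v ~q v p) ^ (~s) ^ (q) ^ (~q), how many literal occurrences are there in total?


Counting literals in each clause:
Clause 1: 3 literal(s)
Clause 2: 1 literal(s)
Clause 3: 1 literal(s)
Clause 4: 1 literal(s)
Total = 6

6


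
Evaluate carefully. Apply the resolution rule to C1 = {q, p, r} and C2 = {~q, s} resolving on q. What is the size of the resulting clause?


Remove q from C1 and ~q from C2.
C1 remainder: {p, r}
C2 remainder: {s}
Union (resolvent): {p, r, s}
Resolvent has 3 literal(s).

3


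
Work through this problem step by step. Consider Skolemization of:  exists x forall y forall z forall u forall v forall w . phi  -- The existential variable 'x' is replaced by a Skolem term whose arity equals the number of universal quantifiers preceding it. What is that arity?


Quantifier prefix: exists x forall y forall z forall u forall v forall w
'x' is existentially quantified at position 1.
No universal quantifiers precede it.
Skolem function arity = 0 (a Skolem constant)

0


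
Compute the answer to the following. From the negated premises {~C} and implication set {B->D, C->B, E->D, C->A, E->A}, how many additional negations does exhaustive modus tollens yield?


Initial negated facts: {~C}
Apply modus tollens to closure:
  (no implication fires)
Final negated: {~C}
New negations: {(none)}
Count = 0

0


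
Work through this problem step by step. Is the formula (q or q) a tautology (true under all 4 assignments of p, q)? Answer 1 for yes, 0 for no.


Check all 4 assignments:
p=0, q=0: 0
p=0, q=1: 1
p=1, q=0: 0
p=1, q=1: 1
Satisfying count = 2/4.
Tautology iff count = 4: no.

0


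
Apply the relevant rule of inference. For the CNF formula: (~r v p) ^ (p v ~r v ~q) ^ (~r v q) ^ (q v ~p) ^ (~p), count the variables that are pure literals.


Check each variable for pure literal status:
p: mixed (not pure)
q: mixed (not pure)
r: pure negative
Pure literal count = 1

1


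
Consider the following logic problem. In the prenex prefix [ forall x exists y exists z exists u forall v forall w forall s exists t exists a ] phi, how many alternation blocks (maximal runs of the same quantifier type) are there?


Quantifier-type sequence: A E E E A A A E E  (A=forall, E=exists)
Group into maximal same-type runs:
  Ax1 | Ex3 | Ax3 | Ex2
Number of blocks = 4

4


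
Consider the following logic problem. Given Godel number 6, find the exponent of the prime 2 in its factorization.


Factorize 6 by dividing by 2 repeatedly.
Division steps: 2 divides 6 exactly 1 time(s).
Exponent of 2 = 1

1


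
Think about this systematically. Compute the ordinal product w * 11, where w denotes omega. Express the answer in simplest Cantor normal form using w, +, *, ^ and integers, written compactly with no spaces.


Compute w * 11.
Ordinal * is associative and left-distributive over +, but NOT commutative; for finite n>1, n*w = w but w*n stays w*n.
w * 11 means 11 copies of w concatenated: w*11.
Result = w*11

w*11


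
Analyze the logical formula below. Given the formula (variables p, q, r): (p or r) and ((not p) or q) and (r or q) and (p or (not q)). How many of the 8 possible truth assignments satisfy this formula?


Evaluate all 8 assignments for p, q, r:
p=0, q=0, r=0: 0
p=0, q=0, r=1: 1
p=0, q=1, r=0: 0
p=0, q=1, r=1: 0
p=1, q=0, r=0: 0
p=1, q=0, r=1: 0
p=1, q=1, r=0: 1
p=1, q=1, r=1: 1
Satisfying count = 3

3


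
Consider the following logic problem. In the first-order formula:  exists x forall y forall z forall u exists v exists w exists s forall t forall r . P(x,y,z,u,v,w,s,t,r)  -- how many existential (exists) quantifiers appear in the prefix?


Quantifier prefix: exists x forall y forall z forall u exists v exists w exists s forall t forall r
Mark each quantifier type:
  E U U U E E E U U
Universal count = 5, Existential count = 4
Asked for existential (exists) quantifiers: 4

4


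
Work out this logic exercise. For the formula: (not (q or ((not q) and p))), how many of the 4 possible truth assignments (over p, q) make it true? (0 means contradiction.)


Check all 4 assignments:
p=0, q=0: 1
p=0, q=1: 0
p=1, q=0: 0
p=1, q=1: 0
Count of True = 1

1


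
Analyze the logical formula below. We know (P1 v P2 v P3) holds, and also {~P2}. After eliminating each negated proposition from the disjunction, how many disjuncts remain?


Original disjuncts (3): P1, P2, P3
Negated (eliminate): ~P2
Remaining disjuncts: P1, P3
Count = 3 - 1 = 2

2


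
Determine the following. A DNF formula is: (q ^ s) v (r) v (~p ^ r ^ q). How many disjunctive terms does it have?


A DNF formula is a disjunction of terms (conjunctions).
Terms are separated by v.
Counting the disjuncts: 3 terms.

3


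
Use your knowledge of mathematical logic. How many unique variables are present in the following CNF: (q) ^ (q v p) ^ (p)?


Identify each variable that appears in the formula.
Variables found: p, q
Count = 2

2


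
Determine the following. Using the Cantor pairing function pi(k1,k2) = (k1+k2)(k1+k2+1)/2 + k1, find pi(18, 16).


k1 + k2 = 34
(k1+k2)(k1+k2+1)/2 = 34 * 35 / 2 = 595
pi = 595 + 18 = 613

613


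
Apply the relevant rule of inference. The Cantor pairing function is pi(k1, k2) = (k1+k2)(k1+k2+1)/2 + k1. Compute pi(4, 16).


k1 + k2 = 20
(k1+k2)(k1+k2+1)/2 = 20 * 21 / 2 = 210
pi = 210 + 4 = 214

214


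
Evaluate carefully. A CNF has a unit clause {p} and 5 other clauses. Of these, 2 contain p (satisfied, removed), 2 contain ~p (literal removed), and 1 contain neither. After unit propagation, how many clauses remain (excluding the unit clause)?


Satisfied (removed): 2
Shortened (remain): 2
Unchanged (remain): 1
Remaining = 2 + 1 = 3

3


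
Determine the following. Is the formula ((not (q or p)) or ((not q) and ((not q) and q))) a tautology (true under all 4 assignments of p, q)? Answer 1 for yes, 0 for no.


Check all 4 assignments:
p=0, q=0: 1
p=0, q=1: 0
p=1, q=0: 0
p=1, q=1: 0
Satisfying count = 1/4.
Tautology iff count = 4: no.

0


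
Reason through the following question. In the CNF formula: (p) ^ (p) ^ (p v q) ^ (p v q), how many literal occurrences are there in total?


Counting literals in each clause:
Clause 1: 1 literal(s)
Clause 2: 1 literal(s)
Clause 3: 2 literal(s)
Clause 4: 2 literal(s)
Total = 6

6


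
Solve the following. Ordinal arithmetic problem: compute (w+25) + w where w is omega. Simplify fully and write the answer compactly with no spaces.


Compute (w+25) + w.
Ordinal + is associative but NOT commutative; for finite n>0, n + w = w but w + n stays w+n.
(w+25) + w = w + (25+w) = w + w = w*2 (the finite tail 25 is absorbed by the right w).
Result = w*2

w*2


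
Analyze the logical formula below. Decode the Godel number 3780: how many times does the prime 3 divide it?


Factorize 3780 by dividing by 3 repeatedly.
Division steps: 3 divides 3780 exactly 3 time(s).
Exponent of 3 = 3

3


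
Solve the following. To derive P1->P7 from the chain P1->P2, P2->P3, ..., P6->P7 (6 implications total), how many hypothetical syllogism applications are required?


With 6 implications in a chain connecting 7 propositions:
P1->P2, P2->P3, ..., P6->P7
Steps needed = (number of implications) - 1 = 6 - 1 = 5

5


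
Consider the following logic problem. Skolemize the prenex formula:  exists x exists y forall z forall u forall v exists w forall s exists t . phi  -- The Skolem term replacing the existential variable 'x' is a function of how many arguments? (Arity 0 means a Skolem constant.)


Quantifier prefix: exists x exists y forall z forall u forall v exists w forall s exists t
'x' is existentially quantified at position 1.
No universal quantifiers precede it.
Skolem function arity = 0 (a Skolem constant)

0


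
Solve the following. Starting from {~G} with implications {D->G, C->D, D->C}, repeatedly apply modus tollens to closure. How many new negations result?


Initial negated facts: {~G}
Apply modus tollens to closure:
  ~G and D->G  =>  ~D
  ~D and C->D  =>  ~C
Final negated: {~C, ~D, ~G}
New negations: {~C, ~D}
Count = 2

2


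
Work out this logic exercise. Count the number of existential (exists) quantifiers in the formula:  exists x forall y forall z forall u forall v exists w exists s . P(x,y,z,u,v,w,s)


Quantifier prefix: exists x forall y forall z forall u forall v exists w exists s
Mark each quantifier type:
  E U U U U E E
Universal count = 4, Existential count = 3
Asked for existential (exists) quantifiers: 3

3


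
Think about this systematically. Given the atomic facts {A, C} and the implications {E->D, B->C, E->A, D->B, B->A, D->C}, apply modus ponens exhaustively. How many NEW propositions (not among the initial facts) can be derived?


Initial facts: {A, C}
Apply modus ponens to closure:
  (no implication fires)
Final known: {A, C}
New propositions: {(none)}
Count = 0

0


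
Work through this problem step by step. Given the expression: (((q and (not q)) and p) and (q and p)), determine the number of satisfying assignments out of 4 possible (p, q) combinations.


Check all 4 assignments:
p=0, q=0: 0
p=0, q=1: 0
p=1, q=0: 0
p=1, q=1: 0
Count of True = 0

0


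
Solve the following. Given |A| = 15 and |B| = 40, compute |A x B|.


The Cartesian product A x B contains all ordered pairs (a, b).
|A x B| = |A| * |B| = 15 * 40 = 600

600


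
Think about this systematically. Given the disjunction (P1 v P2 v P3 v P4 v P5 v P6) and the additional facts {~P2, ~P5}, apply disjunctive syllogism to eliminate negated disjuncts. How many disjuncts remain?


Original disjuncts (6): P1, P2, P3, P4, P5, P6
Negated (eliminate): ~P2, ~P5
Remaining disjuncts: P1, P3, P4, P6
Count = 6 - 2 = 4

4


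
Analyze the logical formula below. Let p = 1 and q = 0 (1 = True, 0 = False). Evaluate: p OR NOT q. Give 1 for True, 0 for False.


p = 1, q = 0
Operation: p OR NOT q
Evaluate: 1 OR NOT 0 = 1

1


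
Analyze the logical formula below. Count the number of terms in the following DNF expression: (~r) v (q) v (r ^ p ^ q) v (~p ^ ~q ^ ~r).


A DNF formula is a disjunction of terms (conjunctions).
Terms are separated by v.
Counting the disjuncts: 4 terms.

4


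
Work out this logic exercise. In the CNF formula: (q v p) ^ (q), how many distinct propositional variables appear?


Identify each variable that appears in the formula.
Variables found: p, q
Count = 2

2


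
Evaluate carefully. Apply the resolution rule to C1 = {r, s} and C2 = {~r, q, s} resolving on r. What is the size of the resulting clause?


Remove r from C1 and ~r from C2.
C1 remainder: {s}
C2 remainder: {q, s}
Union (resolvent): {q, s}
Resolvent has 2 literal(s).

2


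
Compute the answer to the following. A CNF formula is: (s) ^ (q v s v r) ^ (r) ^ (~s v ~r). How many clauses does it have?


A CNF formula is a conjunction of clauses.
Clauses are separated by ^.
Counting the conjuncts: 4 clauses.

4


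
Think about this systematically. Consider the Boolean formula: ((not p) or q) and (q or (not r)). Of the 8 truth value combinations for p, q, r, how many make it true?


Evaluate all 8 assignments for p, q, r:
p=0, q=0, r=0: 1
p=0, q=0, r=1: 0
p=0, q=1, r=0: 1
p=0, q=1, r=1: 1
p=1, q=0, r=0: 0
p=1, q=0, r=1: 0
p=1, q=1, r=0: 1
p=1, q=1, r=1: 1
Satisfying count = 5

5


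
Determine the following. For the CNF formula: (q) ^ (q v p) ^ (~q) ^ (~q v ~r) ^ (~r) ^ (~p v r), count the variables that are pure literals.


Check each variable for pure literal status:
p: mixed (not pure)
q: mixed (not pure)
r: mixed (not pure)
Pure literal count = 0

0


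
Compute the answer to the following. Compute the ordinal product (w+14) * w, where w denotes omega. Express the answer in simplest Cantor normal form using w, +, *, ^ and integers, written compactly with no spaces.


Compute (w+14) * w.
Ordinal * is associative and left-distributive over +, but NOT commutative; for finite n>1, n*w = w but w*n stays w*n.
(w+14) * w = sup{(w+14)*k : k<w} = sup{w*k+14} = w^2 (the +14 tail is absorbed in the limit).
Result = w^2

w^2


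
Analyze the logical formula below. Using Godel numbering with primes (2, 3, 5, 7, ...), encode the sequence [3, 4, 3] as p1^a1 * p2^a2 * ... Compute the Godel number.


Encode each element as an exponent of the corresponding prime:
  2^3 = 8
  3^4 = 81
  5^3 = 125
Product = 8 * 81 * 125 = 81000

81000
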